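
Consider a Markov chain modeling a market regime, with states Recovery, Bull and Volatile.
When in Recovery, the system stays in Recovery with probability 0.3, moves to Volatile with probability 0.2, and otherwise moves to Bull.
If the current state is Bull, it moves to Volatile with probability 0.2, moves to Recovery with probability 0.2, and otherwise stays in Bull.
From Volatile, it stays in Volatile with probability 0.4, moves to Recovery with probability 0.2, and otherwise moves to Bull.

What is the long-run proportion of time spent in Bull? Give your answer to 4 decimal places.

0.5278

Let the stationary distribution be π with π = πP and π_1 + π_2 + π_3 = 1.
π_1 = 0.3·π_1 + 0.2·π_2 + 0.2·π_3
π_2 = 0.5·π_1 + 0.6·π_2 + 0.4·π_3
Solving with the normalization constraint gives π = (0.2222, 0.5278, 0.2500).
So the stationary probability of Bull is 0.5278.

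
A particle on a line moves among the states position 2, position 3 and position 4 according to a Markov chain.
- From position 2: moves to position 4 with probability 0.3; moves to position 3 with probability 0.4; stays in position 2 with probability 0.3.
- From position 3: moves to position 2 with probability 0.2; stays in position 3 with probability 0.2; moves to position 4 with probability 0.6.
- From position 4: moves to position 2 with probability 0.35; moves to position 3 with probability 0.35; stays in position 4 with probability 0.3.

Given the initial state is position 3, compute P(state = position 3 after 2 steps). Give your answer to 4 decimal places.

Sum over the intermediate state after 1 step:
P = P(position 3→position 2)·P(position 2→position 3) + P(position 3→position 3)·P(position 3→position 3) + P(position 3→position 4)·P(position 4→position 3)
  = 0.2×0.4 + 0.2×0.2 + 0.6×0.35
  = 0.0800 + 0.0400 + 0.2100 = 0.3300

0.3300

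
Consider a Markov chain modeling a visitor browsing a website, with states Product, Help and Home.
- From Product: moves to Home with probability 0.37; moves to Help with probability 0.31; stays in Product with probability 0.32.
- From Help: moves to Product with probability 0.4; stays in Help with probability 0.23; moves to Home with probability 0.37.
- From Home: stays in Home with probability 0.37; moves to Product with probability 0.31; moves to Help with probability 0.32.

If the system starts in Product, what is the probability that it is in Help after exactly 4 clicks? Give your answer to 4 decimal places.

Propagate the distribution vector 4 clicks from Product.
After 0 clicks: (1.0000, 0.0000, 0.0000)
After 1 click: (0.3200, 0.3100, 0.3700)
After 2 clicks: (0.3411, 0.2889, 0.3700)
After 3 clicks: (0.3394, 0.2906, 0.3700)
After 4 clicks: (0.3395, 0.2905, 0.3700)
P(in Help after 4 clicks) = 0.2905

0.2905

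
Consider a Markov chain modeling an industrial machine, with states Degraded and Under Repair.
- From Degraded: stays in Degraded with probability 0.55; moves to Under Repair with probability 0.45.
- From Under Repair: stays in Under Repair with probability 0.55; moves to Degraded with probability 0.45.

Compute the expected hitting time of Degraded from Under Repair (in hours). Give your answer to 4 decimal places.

2.2222

Let t(s) be the expected number of hours to first reach Degraded from state s, with t(Degraded) = 0. Conditioning on the first hour:
t(Under Repair) = 1 + 0.55·t(Under Repair)
Solving: t(Under Repair) = 2.2222.
Expected hours from Under Repair to Degraded: 2.2222.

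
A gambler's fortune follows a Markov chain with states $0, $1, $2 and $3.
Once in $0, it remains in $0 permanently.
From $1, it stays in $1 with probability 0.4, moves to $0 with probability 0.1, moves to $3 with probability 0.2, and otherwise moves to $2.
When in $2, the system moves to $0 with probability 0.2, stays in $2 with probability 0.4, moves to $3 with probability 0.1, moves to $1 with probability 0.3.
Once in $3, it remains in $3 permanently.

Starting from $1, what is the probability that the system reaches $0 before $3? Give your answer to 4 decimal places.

Let h(s) be the probability of absorption at $0 starting from transient state s. Then h($0) = 1 and h($3) = 0. By first-step analysis:
h($1) = 0.1·1 + 0.4·h($1) + 0.3·h($2) + 0.2·0
h($2) = 0.2·1 + 0.3·h($1) + 0.4·h($2) + 0.1·0
Solving: h($1) = 0.4444, h($2) = 0.5556.
Starting from $1, the probability is 0.4444.

0.4444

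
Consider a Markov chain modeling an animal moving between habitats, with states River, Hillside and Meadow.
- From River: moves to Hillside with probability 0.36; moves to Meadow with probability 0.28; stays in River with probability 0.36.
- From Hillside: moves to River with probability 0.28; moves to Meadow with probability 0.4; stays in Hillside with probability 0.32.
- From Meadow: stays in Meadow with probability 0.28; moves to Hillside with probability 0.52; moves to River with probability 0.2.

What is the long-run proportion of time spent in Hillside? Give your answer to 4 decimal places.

Let the stationary distribution be π with π = πP and π_1 + π_2 + π_3 = 1.
π_1 = 0.36·π_1 + 0.28·π_2 + 0.2·π_3
π_2 = 0.36·π_1 + 0.32·π_2 + 0.52·π_3
Solving with the normalization constraint gives π = (0.2759, 0.3966, 0.3276).
So the stationary probability of Hillside is 0.3966.

0.3966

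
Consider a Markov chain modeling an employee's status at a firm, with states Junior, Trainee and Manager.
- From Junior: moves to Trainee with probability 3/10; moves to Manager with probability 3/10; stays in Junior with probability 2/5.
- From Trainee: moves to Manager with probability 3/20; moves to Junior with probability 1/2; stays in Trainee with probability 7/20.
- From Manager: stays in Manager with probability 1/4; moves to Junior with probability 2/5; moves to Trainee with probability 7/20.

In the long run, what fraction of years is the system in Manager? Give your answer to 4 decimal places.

Let the stationary distribution be π with π = πP and π_1 + π_2 + π_3 = 1.
π_1 = 0.4·π_1 + 0.5·π_2 + 0.4·π_3
π_2 = 0.3·π_1 + 0.35·π_2 + 0.35·π_3
Solving with the normalization constraint gives π = (0.4328, 0.3284, 0.2388).
So the stationary probability of Manager is 0.2388.

0.2388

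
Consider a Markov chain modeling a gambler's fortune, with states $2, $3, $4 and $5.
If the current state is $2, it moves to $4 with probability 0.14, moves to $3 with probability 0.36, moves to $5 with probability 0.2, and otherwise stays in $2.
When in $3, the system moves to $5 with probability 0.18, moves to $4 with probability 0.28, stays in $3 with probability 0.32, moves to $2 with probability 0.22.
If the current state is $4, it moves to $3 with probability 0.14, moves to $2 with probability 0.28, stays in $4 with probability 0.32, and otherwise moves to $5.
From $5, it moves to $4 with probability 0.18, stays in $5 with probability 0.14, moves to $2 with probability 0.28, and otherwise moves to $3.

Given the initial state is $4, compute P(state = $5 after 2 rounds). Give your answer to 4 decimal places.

0.2008

Propagate the distribution vector 2 rounds from $4.
After 0 rounds: (0.0000, 0.0000, 1.0000, 0.0000)
After 1 round: (0.2800, 0.1400, 0.3200, 0.2600)
After 2 rounds: (0.2772, 0.2944, 0.2276, 0.2008)
P(in $5 after 2 rounds) = 0.2008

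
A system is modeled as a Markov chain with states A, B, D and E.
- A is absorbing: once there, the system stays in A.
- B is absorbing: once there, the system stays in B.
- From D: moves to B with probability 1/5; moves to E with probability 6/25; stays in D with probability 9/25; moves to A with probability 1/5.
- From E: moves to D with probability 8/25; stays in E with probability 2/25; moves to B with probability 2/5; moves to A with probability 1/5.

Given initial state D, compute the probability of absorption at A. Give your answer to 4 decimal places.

0.4531

Let h(s) be the probability of absorption at A starting from transient state s. Then h(A) = 1 and h(B) = 0. By first-step analysis:
h(D) = 0.2·1 + 0.2·0 + 0.36·h(D) + 0.24·h(E)
h(E) = 0.2·1 + 0.4·0 + 0.32·h(D) + 0.08·h(E)
Solving: h(D) = 0.4531, h(E) = 0.3750.
Starting from D, the probability is 0.4531.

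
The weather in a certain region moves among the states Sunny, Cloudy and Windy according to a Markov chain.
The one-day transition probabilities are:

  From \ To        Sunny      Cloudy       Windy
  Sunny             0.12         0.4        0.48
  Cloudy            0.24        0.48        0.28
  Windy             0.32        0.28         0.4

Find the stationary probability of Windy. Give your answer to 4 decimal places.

0.3729

Let the stationary distribution be π with π = πP and π_1 + π_2 + π_3 = 1.
π_1 = 0.12·π_1 + 0.24·π_2 + 0.32·π_3
π_2 = 0.4·π_1 + 0.48·π_2 + 0.28·π_3
Solving with the normalization constraint gives π = (0.2409, 0.3861, 0.3729).
So the stationary probability of Windy is 0.3729.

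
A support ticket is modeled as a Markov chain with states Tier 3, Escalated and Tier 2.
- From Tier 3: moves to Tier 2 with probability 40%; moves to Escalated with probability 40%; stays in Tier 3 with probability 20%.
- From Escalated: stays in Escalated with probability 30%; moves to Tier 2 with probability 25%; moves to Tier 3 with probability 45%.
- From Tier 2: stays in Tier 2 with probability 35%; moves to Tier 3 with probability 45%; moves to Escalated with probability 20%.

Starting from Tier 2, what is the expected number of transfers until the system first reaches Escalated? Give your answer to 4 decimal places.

Let t(s) be the expected number of transfers to first reach Escalated from state s, with t(Escalated) = 0. Conditioning on the first transfer:
t(Tier 3) = 1 + 0.2·t(Tier 3) + 0.4·t(Tier 2)
t(Tier 2) = 1 + 0.45·t(Tier 3) + 0.35·t(Tier 2)
Solving: t(Tier 3) = 3.0882, t(Tier 2) = 3.6765.
Expected transfers from Tier 2 to Escalated: 3.6765.

3.6765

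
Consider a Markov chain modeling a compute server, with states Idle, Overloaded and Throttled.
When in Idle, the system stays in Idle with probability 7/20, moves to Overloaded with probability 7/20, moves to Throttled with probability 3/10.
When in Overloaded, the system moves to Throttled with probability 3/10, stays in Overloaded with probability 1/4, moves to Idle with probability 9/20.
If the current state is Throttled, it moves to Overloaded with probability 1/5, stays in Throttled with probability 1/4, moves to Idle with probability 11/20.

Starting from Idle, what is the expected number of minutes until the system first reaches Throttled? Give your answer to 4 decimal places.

Let t(s) be the expected number of minutes to first reach Throttled from state s, with t(Throttled) = 0. Conditioning on the first minute:
t(Idle) = 1 + 0.35·t(Idle) + 0.35·t(Overloaded)
t(Overloaded) = 1 + 0.45·t(Idle) + 0.25·t(Overloaded)
Solving: t(Idle) = 3.3333, t(Overloaded) = 3.3333.
Expected minutes from Idle to Throttled: 3.3333.

3.3333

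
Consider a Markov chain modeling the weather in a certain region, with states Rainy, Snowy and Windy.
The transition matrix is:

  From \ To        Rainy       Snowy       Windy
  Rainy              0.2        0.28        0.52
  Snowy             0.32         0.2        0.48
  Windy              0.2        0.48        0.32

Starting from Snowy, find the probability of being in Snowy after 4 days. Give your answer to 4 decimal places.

0.3377

Propagate the distribution vector 4 days from Snowy.
After 0 days: (0.0000, 1.0000, 0.0000)
After 1 day: (0.3200, 0.2000, 0.4800)
After 2 days: (0.2240, 0.3600, 0.4160)
After 3 days: (0.2432, 0.3344, 0.4224)
After 4 days: (0.2401, 0.3377, 0.4221)
P(in Snowy after 4 days) = 0.3377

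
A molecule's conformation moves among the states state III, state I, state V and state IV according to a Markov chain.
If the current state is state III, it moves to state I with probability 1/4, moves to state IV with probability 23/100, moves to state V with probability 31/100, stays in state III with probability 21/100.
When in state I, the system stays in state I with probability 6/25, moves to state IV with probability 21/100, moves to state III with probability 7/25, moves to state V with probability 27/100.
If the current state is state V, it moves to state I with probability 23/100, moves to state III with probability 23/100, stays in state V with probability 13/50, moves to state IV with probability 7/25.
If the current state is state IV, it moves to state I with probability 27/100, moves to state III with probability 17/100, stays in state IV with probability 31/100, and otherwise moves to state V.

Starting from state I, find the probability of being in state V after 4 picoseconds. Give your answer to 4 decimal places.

Propagate the distribution vector 4 picoseconds from state I.
After 0 picoseconds: (0.0000, 1.0000, 0.0000, 0.0000)
After 1 picosecond: (0.2800, 0.2400, 0.2700, 0.2100)
After 2 picoseconds: (0.2238, 0.2464, 0.2743, 0.2555)
After 3 picoseconds: (0.2225, 0.2472, 0.2711, 0.2592)
After 4 picoseconds: (0.2224, 0.2473, 0.2710, 0.2593)
P(in state V after 4 picoseconds) = 0.2710

0.2710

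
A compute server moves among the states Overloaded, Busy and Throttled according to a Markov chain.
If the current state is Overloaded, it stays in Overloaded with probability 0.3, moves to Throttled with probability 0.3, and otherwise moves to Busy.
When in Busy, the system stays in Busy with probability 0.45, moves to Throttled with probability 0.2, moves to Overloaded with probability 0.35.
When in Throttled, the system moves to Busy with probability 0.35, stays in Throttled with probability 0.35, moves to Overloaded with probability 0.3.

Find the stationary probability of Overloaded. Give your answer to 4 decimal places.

Let the stationary distribution be π with π = πP and π_1 + π_2 + π_3 = 1.
π_1 = 0.3·π_1 + 0.35·π_2 + 0.3·π_3
π_2 = 0.4·π_1 + 0.45·π_2 + 0.35·π_3
Solving with the normalization constraint gives π = (0.3203, 0.4067, 0.2730).
So the stationary probability of Overloaded is 0.3203.

0.3203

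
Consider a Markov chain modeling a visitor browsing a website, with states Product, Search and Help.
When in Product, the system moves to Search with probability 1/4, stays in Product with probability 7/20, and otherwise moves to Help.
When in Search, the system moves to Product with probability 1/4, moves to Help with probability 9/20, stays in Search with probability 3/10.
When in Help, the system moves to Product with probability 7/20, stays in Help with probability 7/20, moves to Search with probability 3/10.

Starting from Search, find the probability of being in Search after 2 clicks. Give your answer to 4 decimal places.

Sum over the intermediate state after 1 click:
P = P(Search→Product)·P(Product→Search) + P(Search→Search)·P(Search→Search) + P(Search→Help)·P(Help→Search)
  = 0.25×0.25 + 0.3×0.3 + 0.45×0.3
  = 0.0625 + 0.0900 + 0.1350 = 0.2875

0.2875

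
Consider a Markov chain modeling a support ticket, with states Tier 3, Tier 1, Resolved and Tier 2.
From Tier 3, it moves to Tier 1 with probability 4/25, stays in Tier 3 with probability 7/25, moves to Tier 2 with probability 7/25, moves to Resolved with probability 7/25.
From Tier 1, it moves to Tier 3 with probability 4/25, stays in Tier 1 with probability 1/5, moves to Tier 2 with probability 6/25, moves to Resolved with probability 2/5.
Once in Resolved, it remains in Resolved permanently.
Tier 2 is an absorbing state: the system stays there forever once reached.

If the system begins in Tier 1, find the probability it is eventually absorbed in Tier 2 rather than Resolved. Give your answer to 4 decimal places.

0.3953

Let h(s) be the probability of absorption at Tier 2 starting from transient state s. Then h(Tier 2) = 1 and h(Resolved) = 0. By first-step analysis:
h(Tier 3) = 0.28·h(Tier 3) + 0.16·h(Tier 1) + 0.28·0 + 0.28·1
h(Tier 1) = 0.16·h(Tier 3) + 0.2·h(Tier 1) + 0.4·0 + 0.24·1
Solving: h(Tier 3) = 0.4767, h(Tier 1) = 0.3953.
Starting from Tier 1, the probability is 0.3953.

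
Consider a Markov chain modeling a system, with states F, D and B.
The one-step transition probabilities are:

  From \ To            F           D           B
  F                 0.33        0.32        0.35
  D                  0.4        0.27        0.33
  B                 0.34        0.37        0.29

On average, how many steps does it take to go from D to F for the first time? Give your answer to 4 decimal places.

2.6249

Let t(s) be the expected number of steps to first reach F from state s, with t(F) = 0. Conditioning on the first step:
t(D) = 1 + 0.27·t(D) + 0.33·t(B)
t(B) = 1 + 0.37·t(D) + 0.29·t(B)
Solving: t(D) = 2.6249, t(B) = 2.7764.
Expected steps from D to F: 2.6249.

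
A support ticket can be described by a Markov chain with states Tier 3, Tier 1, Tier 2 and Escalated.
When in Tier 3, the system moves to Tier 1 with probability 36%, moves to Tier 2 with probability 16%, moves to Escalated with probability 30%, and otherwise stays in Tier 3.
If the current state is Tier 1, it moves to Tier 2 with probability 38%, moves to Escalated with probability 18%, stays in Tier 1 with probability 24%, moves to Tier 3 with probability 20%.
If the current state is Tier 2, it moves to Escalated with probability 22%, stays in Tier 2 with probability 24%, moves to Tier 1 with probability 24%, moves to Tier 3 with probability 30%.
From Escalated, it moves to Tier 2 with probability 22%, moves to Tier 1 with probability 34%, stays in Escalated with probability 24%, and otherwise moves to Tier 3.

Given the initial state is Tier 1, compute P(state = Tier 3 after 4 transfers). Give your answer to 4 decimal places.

0.2212

Propagate the distribution vector 4 transfers from Tier 1.
After 0 transfers: (0.0000, 1.0000, 0.0000, 0.0000)
After 1 transfer: (0.2000, 0.2400, 0.3800, 0.1800)
After 2 transfers: (0.2340, 0.2820, 0.2540, 0.2300)
After 3 transfers: (0.2207, 0.2911, 0.2562, 0.2320)
After 4 transfers: (0.2212, 0.2897, 0.2585, 0.2307)
P(in Tier 3 after 4 transfers) = 0.2212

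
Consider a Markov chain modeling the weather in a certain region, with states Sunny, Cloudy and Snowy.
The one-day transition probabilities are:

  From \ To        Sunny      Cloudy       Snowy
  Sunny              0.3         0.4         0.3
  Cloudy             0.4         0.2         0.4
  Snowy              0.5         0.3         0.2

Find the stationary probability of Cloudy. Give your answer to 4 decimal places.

0.3083

Let the stationary distribution be π with π = πP and π_1 + π_2 + π_3 = 1.
π_1 = 0.3·π_1 + 0.4·π_2 + 0.5·π_3
π_2 = 0.4·π_1 + 0.2·π_2 + 0.3·π_3
Solving with the normalization constraint gives π = (0.3910, 0.3083, 0.3008).
So the stationary probability of Cloudy is 0.3083.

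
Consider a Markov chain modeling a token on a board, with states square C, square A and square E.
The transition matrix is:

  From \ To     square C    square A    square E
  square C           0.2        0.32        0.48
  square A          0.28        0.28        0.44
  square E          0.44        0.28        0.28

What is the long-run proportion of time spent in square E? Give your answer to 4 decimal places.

Let the stationary distribution be π with π = πP and π_1 + π_2 + π_3 = 1.
π_1 = 0.2·π_1 + 0.28·π_2 + 0.44·π_3
π_2 = 0.32·π_1 + 0.28·π_2 + 0.28·π_3
Solving with the normalization constraint gives π = (0.3171, 0.2927, 0.3902).
So the stationary probability of square E is 0.3902.

0.3902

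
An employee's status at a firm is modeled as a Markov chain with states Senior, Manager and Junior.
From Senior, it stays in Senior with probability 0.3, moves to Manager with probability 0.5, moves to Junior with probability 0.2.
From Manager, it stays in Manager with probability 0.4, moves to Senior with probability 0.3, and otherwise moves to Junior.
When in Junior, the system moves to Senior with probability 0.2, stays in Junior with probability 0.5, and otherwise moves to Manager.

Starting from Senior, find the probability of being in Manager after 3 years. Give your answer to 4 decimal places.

0.3970

Propagate the distribution vector 3 years from Senior.
After 0 years: (1.0000, 0.0000, 0.0000)
After 1 year: (0.3000, 0.5000, 0.2000)
After 2 years: (0.2800, 0.4100, 0.3100)
After 3 years: (0.2690, 0.3970, 0.3340)
P(in Manager after 3 years) = 0.3970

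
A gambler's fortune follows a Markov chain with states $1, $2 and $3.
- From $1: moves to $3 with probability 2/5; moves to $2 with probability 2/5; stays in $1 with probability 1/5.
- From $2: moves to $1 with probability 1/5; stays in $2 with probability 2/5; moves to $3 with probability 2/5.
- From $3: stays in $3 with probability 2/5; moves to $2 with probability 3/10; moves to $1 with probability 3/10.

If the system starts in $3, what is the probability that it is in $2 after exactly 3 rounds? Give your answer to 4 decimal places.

Propagate the distribution vector 3 rounds from $3.
After 0 rounds: (0.0000, 0.0000, 1.0000)
After 1 round: (0.3000, 0.3000, 0.4000)
After 2 rounds: (0.2400, 0.3600, 0.4000)
After 3 rounds: (0.2400, 0.3600, 0.4000)
P(in $2 after 3 rounds) = 0.3600

0.3600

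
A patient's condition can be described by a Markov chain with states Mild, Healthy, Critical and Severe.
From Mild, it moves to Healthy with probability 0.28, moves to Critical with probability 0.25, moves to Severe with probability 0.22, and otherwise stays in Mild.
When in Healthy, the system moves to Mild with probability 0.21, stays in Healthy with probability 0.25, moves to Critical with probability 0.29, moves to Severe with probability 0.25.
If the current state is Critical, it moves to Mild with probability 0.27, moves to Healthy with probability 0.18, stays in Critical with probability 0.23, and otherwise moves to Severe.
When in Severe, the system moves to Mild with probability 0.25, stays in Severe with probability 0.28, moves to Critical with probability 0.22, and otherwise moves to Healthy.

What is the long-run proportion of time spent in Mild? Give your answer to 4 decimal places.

0.2453

Let the stationary distribution be π with π = πP and π_1 + π_2 + π_3 + π_4 = 1.
π_1 = 0.25·π_1 + 0.21·π_2 + 0.27·π_3 + 0.25·π_4
π_2 = 0.28·π_1 + 0.25·π_2 + 0.18·π_3 + 0.25·π_4
π_3 = 0.25·π_1 + 0.29·π_2 + 0.23·π_3 + 0.22·π_4
Solving with the normalization constraint gives π = (0.2453, 0.2401, 0.2466, 0.2679).
So the stationary probability of Mild is 0.2453.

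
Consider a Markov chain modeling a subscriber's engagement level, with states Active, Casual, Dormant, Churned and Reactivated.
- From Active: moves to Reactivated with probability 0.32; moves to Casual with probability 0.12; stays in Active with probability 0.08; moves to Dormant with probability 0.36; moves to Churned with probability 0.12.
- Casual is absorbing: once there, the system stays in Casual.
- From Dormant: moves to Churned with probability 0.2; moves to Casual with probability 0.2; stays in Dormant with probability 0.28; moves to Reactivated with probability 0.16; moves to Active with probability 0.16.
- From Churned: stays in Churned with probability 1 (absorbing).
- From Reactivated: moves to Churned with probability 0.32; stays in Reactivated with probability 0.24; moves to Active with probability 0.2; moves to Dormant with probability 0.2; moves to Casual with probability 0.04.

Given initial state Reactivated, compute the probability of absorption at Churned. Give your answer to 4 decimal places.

Let h(s) be the probability of absorption at Churned starting from transient state s. Then h(Churned) = 1 and h(Casual) = 0. By first-step analysis:
h(Active) = 0.08·h(Active) + 0.12·0 + 0.36·h(Dormant) + 0.12·1 + 0.32·h(Reactivated)
h(Dormant) = 0.16·h(Active) + 0.2·0 + 0.28·h(Dormant) + 0.2·1 + 0.16·h(Reactivated)
h(Reactivated) = 0.2·h(Active) + 0.04·0 + 0.2·h(Dormant) + 0.32·1 + 0.24·h(Reactivated)
Solving: h(Active) = 0.6113, h(Dormant) = 0.5767, h(Reactivated) = 0.7337.
Starting from Reactivated, the probability is 0.7337.

0.7337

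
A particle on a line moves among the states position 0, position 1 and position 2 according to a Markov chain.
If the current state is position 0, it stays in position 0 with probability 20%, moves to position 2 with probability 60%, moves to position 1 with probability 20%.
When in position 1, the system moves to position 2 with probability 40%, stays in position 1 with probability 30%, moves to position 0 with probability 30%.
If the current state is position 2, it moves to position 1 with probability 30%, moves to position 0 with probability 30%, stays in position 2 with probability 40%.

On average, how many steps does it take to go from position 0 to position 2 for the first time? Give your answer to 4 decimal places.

Let t(s) be the expected number of steps to first reach position 2 from state s, with t(position 2) = 0. Conditioning on the first step:
t(position 0) = 1 + 0.2·t(position 0) + 0.2·t(position 1)
t(position 1) = 1 + 0.3·t(position 0) + 0.3·t(position 1)
Solving: t(position 0) = 1.8000, t(position 1) = 2.2000.
Expected steps from position 0 to position 2: 1.8000.

1.8000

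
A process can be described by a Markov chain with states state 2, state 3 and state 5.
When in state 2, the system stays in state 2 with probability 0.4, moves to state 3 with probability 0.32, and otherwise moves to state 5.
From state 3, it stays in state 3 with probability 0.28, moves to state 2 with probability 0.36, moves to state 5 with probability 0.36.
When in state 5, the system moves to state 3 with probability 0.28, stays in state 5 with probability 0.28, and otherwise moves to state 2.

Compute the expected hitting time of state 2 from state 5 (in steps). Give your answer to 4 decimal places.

Let t(s) be the expected number of steps to first reach state 2 from state s, with t(state 2) = 0. Conditioning on the first step:
t(state 3) = 1 + 0.28·t(state 3) + 0.36·t(state 5)
t(state 5) = 1 + 0.28·t(state 3) + 0.28·t(state 5)
Solving: t(state 3) = 2.5862, t(state 5) = 2.3946.
Expected steps from state 5 to state 2: 2.3946.

2.3946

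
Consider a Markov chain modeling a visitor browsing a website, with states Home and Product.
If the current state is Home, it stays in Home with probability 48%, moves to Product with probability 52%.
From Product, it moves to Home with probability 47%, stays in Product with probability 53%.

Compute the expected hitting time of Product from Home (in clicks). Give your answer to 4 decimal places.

1.9231

Let t(s) be the expected number of clicks to first reach Product from state s, with t(Product) = 0. Conditioning on the first click:
t(Home) = 1 + 0.48·t(Home)
Solving: t(Home) = 1.9231.
Expected clicks from Home to Product: 1.9231.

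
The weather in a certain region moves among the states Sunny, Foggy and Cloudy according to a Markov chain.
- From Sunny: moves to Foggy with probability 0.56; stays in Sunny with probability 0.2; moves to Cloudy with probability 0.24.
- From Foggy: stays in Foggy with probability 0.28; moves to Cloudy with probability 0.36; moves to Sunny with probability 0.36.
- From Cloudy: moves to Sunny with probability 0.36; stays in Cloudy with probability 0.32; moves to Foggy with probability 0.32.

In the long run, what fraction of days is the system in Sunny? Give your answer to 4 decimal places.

Let the stationary distribution be π with π = πP and π_1 + π_2 + π_3 = 1.
π_1 = 0.2·π_1 + 0.36·π_2 + 0.36·π_3
π_2 = 0.56·π_1 + 0.28·π_2 + 0.32·π_3
Solving with the normalization constraint gives π = (0.3103, 0.3793, 0.3103).
So the stationary probability of Sunny is 0.3103.

0.3103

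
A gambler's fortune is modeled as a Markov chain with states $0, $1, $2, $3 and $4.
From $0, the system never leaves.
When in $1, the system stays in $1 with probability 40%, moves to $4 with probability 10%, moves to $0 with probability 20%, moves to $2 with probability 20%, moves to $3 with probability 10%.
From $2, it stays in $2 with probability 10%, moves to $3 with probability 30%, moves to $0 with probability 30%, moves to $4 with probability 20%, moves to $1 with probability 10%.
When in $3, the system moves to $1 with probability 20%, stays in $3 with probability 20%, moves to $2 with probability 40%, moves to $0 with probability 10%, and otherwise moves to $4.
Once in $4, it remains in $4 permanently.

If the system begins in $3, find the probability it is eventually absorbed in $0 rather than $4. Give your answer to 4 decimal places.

Let h(s) be the probability of absorption at $0 starting from transient state s. Then h($0) = 1 and h($4) = 0. By first-step analysis:
h($1) = 0.2·1 + 0.4·h($1) + 0.2·h($2) + 0.1·h($3) + 0.1·0
h($2) = 0.3·1 + 0.1·h($1) + 0.1·h($2) + 0.3·h($3) + 0.2·0
h($3) = 0.1·1 + 0.2·h($1) + 0.4·h($2) + 0.2·h($3) + 0.1·0
Solving: h($1) = 0.6290, h($2) = 0.5968, h($3) = 0.5806.
Starting from $3, the probability is 0.5806.

0.5806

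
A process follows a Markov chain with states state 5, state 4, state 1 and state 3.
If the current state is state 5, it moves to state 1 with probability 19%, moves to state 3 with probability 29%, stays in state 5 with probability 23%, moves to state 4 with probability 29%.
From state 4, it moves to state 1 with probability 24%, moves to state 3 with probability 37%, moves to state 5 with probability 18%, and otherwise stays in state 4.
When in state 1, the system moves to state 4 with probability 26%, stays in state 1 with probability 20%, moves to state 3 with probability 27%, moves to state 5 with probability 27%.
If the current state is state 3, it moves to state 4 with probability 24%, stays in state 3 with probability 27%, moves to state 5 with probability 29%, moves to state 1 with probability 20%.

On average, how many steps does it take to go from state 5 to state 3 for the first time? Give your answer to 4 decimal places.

Let t(s) be the expected number of steps to first reach state 3 from state s, with t(state 3) = 0. Conditioning on the first step:
t(state 5) = 1 + 0.23·t(state 5) + 0.29·t(state 4) + 0.19·t(state 1)
t(state 4) = 1 + 0.18·t(state 5) + 0.21·t(state 4) + 0.24·t(state 1)
t(state 1) = 1 + 0.27·t(state 5) + 0.26·t(state 4) + 0.2·t(state 1)
Solving: t(state 5) = 3.2582, t(state 4) = 3.0202, t(state 1) = 3.3312.
Expected steps from state 5 to state 3: 3.2582.

3.2582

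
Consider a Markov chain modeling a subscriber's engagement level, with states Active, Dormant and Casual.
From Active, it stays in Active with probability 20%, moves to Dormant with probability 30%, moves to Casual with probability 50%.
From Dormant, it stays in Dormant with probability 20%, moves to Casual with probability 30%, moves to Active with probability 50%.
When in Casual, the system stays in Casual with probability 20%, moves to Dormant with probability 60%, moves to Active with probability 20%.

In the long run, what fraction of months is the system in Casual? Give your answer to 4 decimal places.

Let the stationary distribution be π with π = πP and π_1 + π_2 + π_3 = 1.
π_1 = 0.2·π_1 + 0.5·π_2 + 0.2·π_3
π_2 = 0.3·π_1 + 0.2·π_2 + 0.6·π_3
Solving with the normalization constraint gives π = (0.3087, 0.3624, 0.3289).
So the stationary probability of Casual is 0.3289.

0.3289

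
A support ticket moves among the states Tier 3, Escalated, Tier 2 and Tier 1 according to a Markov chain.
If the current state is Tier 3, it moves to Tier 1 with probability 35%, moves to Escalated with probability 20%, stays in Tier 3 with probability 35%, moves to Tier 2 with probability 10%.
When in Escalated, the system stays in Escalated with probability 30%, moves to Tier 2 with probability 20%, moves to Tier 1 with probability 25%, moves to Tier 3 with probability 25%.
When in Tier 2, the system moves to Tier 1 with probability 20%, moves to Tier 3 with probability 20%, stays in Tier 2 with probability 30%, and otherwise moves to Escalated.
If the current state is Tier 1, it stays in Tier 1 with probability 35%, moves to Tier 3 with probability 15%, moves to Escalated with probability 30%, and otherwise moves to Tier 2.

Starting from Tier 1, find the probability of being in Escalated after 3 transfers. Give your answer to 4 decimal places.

Propagate the distribution vector 3 transfers from Tier 1.
After 0 transfers: (0.0000, 0.0000, 0.0000, 1.0000)
After 1 transfer: (0.1500, 0.3000, 0.2000, 0.3500)
After 2 transfers: (0.2200, 0.2850, 0.2050, 0.2900)
After 3 transfers: (0.2328, 0.2780, 0.1985, 0.2908)
P(in Escalated after 3 transfers) = 0.2780

0.2780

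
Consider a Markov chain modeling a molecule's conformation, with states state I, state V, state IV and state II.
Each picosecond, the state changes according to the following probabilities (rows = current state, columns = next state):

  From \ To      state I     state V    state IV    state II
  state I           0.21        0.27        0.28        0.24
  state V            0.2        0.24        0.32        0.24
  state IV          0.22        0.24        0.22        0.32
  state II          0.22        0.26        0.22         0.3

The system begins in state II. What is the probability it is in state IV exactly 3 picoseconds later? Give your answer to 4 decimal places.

Propagate the distribution vector 3 picoseconds from state II.
After 0 picoseconds: (0.0000, 0.0000, 0.0000, 1.0000)
After 1 picosecond: (0.2200, 0.2600, 0.2200, 0.3000)
After 2 picoseconds: (0.2126, 0.2526, 0.2592, 0.2756)
After 3 picoseconds: (0.2128, 0.2519, 0.2580, 0.2773)
P(in state IV after 3 picoseconds) = 0.2580

0.2580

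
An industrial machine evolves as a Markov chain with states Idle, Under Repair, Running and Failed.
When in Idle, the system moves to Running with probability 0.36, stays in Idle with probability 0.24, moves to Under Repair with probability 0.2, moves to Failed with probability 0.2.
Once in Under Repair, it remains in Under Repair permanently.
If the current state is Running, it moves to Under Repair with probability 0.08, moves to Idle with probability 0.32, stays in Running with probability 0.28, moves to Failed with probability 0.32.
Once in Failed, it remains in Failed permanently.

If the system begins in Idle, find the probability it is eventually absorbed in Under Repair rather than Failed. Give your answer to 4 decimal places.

0.4000

Let h(s) be the probability of absorption at Under Repair starting from transient state s. Then h(Under Repair) = 1 and h(Failed) = 0. By first-step analysis:
h(Idle) = 0.24·h(Idle) + 0.2·1 + 0.36·h(Running) + 0.2·0
h(Running) = 0.32·h(Idle) + 0.08·1 + 0.28·h(Running) + 0.32·0
Solving: h(Idle) = 0.4000, h(Running) = 0.2889.
Starting from Idle, the probability is 0.4000.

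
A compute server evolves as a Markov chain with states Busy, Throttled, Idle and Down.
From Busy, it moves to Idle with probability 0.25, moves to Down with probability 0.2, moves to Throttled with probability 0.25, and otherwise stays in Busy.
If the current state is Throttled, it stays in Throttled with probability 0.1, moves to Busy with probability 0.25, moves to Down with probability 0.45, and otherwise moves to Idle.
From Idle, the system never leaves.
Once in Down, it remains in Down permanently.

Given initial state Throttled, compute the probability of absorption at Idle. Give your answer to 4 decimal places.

0.3568

Let h(s) be the probability of absorption at Idle starting from transient state s. Then h(Idle) = 1 and h(Down) = 0. By first-step analysis:
h(Busy) = 0.3·h(Busy) + 0.25·h(Throttled) + 0.25·1 + 0.2·0
h(Throttled) = 0.25·h(Busy) + 0.1·h(Throttled) + 0.2·1 + 0.45·0
Solving: h(Busy) = 0.4846, h(Throttled) = 0.3568.
Starting from Throttled, the probability is 0.3568.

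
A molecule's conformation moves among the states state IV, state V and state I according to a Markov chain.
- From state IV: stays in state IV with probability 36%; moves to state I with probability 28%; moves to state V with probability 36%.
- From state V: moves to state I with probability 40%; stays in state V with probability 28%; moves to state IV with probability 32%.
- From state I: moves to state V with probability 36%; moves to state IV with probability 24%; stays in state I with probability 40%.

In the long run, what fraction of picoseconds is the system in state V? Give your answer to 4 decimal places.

0.3333

Let the stationary distribution be π with π = πP and π_1 + π_2 + π_3 = 1.
π_1 = 0.36·π_1 + 0.32·π_2 + 0.24·π_3
π_2 = 0.36·π_1 + 0.28·π_2 + 0.36·π_3
Solving with the normalization constraint gives π = (0.3030, 0.3333, 0.3636).
So the stationary probability of state V is 0.3333.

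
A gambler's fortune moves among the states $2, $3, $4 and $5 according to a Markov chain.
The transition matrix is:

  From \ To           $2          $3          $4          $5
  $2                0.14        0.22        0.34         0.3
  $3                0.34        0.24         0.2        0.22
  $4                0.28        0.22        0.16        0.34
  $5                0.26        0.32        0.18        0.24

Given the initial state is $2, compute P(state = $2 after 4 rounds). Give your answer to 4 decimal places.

Propagate the distribution vector 4 rounds from $2.
After 0 rounds: (1.0000, 0.0000, 0.0000, 0.0000)
After 1 round: (0.1400, 0.2200, 0.3400, 0.3000)
After 2 rounds: (0.2676, 0.2544, 0.2000, 0.2780)
After 3 rounds: (0.2522, 0.2529, 0.2239, 0.2710)
After 4 rounds: (0.2544, 0.2522, 0.2209, 0.2725)
P(in $2 after 4 rounds) = 0.2544

0.2544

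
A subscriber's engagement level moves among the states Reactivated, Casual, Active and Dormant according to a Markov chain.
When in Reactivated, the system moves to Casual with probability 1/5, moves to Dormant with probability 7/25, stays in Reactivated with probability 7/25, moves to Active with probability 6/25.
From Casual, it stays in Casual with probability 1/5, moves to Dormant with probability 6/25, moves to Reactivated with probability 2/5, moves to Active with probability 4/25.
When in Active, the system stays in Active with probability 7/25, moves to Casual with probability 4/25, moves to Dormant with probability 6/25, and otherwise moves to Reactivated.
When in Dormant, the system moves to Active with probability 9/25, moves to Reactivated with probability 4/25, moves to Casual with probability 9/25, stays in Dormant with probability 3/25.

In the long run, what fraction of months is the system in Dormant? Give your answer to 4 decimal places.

Let the stationary distribution be π with π = πP and π_1 + π_2 + π_3 + π_4 = 1.
π_1 = 0.28·π_1 + 0.4·π_2 + 0.32·π_3 + 0.16·π_4
π_2 = 0.2·π_1 + 0.2·π_2 + 0.16·π_3 + 0.36·π_4
π_3 = 0.24·π_1 + 0.16·π_2 + 0.28·π_3 + 0.36·π_4
Solving with the normalization constraint gives π = (0.2905, 0.2256, 0.2593, 0.2247).
So the stationary probability of Dormant is 0.2247.

0.2247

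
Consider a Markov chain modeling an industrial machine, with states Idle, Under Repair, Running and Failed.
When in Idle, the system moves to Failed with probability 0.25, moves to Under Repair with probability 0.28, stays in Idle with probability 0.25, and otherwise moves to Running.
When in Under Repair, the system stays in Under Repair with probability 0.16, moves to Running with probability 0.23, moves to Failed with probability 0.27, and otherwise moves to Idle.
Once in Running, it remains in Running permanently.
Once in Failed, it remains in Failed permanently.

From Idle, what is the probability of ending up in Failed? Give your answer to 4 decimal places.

0.5340

Let h(s) be the probability of absorption at Failed starting from transient state s. Then h(Failed) = 1 and h(Running) = 0. By first-step analysis:
h(Idle) = 0.25·h(Idle) + 0.28·h(Under Repair) + 0.22·0 + 0.25·1
h(Under Repair) = 0.34·h(Idle) + 0.16·h(Under Repair) + 0.23·0 + 0.27·1
Solving: h(Idle) = 0.5340, h(Under Repair) = 0.5376.
Starting from Idle, the probability is 0.5340.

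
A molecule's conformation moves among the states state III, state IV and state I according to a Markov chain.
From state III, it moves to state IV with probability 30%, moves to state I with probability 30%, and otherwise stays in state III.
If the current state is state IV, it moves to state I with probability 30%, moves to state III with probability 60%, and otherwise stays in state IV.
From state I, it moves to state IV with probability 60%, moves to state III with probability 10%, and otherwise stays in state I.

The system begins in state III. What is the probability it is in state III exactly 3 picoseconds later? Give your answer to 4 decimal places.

0.3760

Propagate the distribution vector 3 picoseconds from state III.
After 0 picoseconds: (1.0000, 0.0000, 0.0000)
After 1 picosecond: (0.4000, 0.3000, 0.3000)
After 2 picoseconds: (0.3700, 0.3300, 0.3000)
After 3 picoseconds: (0.3760, 0.3240, 0.3000)
P(in state III after 3 picoseconds) = 0.3760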